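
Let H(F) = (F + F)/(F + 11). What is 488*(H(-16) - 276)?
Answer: -657824/5 ≈ -1.3156e+5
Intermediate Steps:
H(F) = 2*F/(11 + F) (H(F) = (2*F)/(11 + F) = 2*F/(11 + F))
488*(H(-16) - 276) = 488*(2*(-16)/(11 - 16) - 276) = 488*(2*(-16)/(-5) - 276) = 488*(2*(-16)*(-⅕) - 276) = 488*(32/5 - 276) = 488*(-1348/5) = -657824/5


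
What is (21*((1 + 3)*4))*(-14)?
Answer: -4704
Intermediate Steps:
(21*((1 + 3)*4))*(-14) = (21*(4*4))*(-14) = (21*16)*(-14) = 336*(-14) = -4704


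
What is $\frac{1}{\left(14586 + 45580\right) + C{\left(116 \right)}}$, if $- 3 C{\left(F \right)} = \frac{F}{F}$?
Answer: $\frac{3}{180497} \approx 1.6621 \cdot 10^{-5}$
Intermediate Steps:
$C{\left(F \right)} = - \frac{1}{3}$ ($C{\left(F \right)} = - \frac{F \frac{1}{F}}{3} = \left(- \frac{1}{3}\right) 1 = - \frac{1}{3}$)
$\frac{1}{\left(14586 + 45580\right) + C{\left(116 \right)}} = \frac{1}{\left(14586 + 45580\right) - \frac{1}{3}} = \frac{1}{60166 - \frac{1}{3}} = \frac{1}{\frac{180497}{3}} = \frac{3}{180497}$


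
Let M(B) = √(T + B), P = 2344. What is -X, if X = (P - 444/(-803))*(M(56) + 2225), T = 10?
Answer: -4188954100/803 - 1882676*√66/803 ≈ -5.2357e+6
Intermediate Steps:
M(B) = √(10 + B)
X = 4188954100/803 + 1882676*√66/803 (X = (2344 - 444/(-803))*(√(10 + 56) + 2225) = (2344 - 444*(-1/803))*(√66 + 2225) = (2344 + 444/803)*(2225 + √66) = 1882676*(2225 + √66)/803 = 4188954100/803 + 1882676*√66/803 ≈ 5.2357e+6)
-X = -(4188954100/803 + 1882676*√66/803) = -4188954100/803 - 1882676*√66/803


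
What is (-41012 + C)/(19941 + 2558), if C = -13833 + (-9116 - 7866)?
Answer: -71827/22499 ≈ -3.1925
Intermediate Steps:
C = -30815 (C = -13833 - 16982 = -30815)
(-41012 + C)/(19941 + 2558) = (-41012 - 30815)/(19941 + 2558) = -71827/22499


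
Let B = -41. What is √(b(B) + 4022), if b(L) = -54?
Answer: 8*√62 ≈ 62.992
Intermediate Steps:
√(b(B) + 4022) = √(-54 + 4022) = √3968 = 8*√62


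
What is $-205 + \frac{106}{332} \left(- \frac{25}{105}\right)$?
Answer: $- \frac{714895}{3486} \approx -205.08$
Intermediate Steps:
$-205 + \frac{106}{332} \left(- \frac{25}{105}\right) = -205 + 106 \cdot \frac{1}{332} \left(\left(-25\right) \frac{1}{105}\right) = -205 + \frac{53}{166} \left(- \frac{5}{21}\right) = -205 - \frac{265}{3486} = - \frac{714895}{3486}$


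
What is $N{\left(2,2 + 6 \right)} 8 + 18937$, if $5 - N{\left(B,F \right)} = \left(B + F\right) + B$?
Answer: $18881$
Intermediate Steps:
$N{\left(B,F \right)} = 5 - F - 2 B$ ($N{\left(B,F \right)} = 5 - \left(\left(B + F\right) + B\right) = 5 - \left(F + 2 B\right) = 5 - F - 2 B$)
$N{\left(2,2 + 6 \right)} 8 + 18937 = \left(5 - \left(2 + 6\right) - 4\right) 8 + 18937 = \left(5 - 8 - 4\right) 8 + 18937 = \left(-7\right) 8 + 18937 = -56 + 18937 = 18881$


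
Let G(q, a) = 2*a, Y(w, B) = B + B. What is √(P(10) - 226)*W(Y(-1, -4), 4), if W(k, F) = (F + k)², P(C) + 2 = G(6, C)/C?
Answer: 16*I*√226 ≈ 240.53*I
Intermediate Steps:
Y(w, B) = 2*B
P(C) = 0 (P(C) = -2 + (2*C)/C = -2 + 2 = 0)
√(P(10) - 226)*W(Y(-1, -4), 4) = √(0 - 226)*(4 + 2*(-4))² = √(-226)*(4 - 8)² = (I*√226)*(-4)² = (I*√226)*16 = 16*I*√226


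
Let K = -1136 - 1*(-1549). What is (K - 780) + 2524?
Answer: 2157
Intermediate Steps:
K = 413 (K = -1136 + 1549 = 413)
(K - 780) + 2524 = (413 - 780) + 2524 = -367 + 2524 = 2157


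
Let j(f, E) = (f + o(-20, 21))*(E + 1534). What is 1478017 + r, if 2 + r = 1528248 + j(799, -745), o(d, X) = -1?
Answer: 3635885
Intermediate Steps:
j(f, E) = (-1 + f)*(1534 + E) (j(f, E) = (f - 1)*(E + 1534) = (-1 + f)*(1534 + E))
r = 2157868 (r = -2 + (1528248 + (-1534 - 1*(-745) + 1534*799 - 745*799)) = -2 + (1528248 + (-1534 + 745 + 1225666 - 595255)) = -2 + (1528248 + 629622) = -2 + 2157870 = 2157868)
1478017 + r = 1478017 + 2157868 = 3635885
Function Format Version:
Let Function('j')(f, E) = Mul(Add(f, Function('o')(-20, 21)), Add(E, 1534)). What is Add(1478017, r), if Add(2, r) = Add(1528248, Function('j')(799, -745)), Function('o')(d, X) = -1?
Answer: 3635885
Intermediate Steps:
Function('j')(f, E) = Mul(Add(-1, f), Add(1534, E)) (Function('j')(f, E) = Mul(Add(f, -1), Add(E, 1534)) = Mul(Add(-1, f), Add(1534, E)))
r = 2157868 (r = Add(-2, Add(1528248, Add(-1534, Mul(-1, -745), Mul(1534, 799), Mul(-745, 799)))) = Add(-2, Add(1528248, Add(-1534, 745, 1225666, -595255))) = Add(-2, Add(1528248, 629622)) = Add(-2, 2157870) = 2157868)
Add(1478017, r) = Add(1478017, 2157868) = 3635885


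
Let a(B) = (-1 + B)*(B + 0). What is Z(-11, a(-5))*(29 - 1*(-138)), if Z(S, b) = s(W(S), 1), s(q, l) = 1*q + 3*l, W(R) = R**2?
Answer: 20708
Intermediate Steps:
a(B) = B*(-1 + B) (a(B) = (-1 + B)*B = B*(-1 + B))
s(q, l) = q + 3*l
Z(S, b) = 3 + S**2 (Z(S, b) = S**2 + 3*1 = S**2 + 3 = 3 + S**2)
Z(-11, a(-5))*(29 - 1*(-138)) = (3 + (-11)**2)*(29 - 1*(-138)) = (3 + 121)*(29 + 138) = 124*167 = 20708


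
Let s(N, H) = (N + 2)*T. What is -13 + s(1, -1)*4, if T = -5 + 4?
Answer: -25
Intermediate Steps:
T = -1
s(N, H) = -2 - N (s(N, H) = (N + 2)*(-1) = (2 + N)*(-1) = -2 - N)
-13 + s(1, -1)*4 = -13 + (-2 - 1*1)*4 = -13 + (-2 - 1)*4 = -13 - 3*4 = -13 - 12 = -25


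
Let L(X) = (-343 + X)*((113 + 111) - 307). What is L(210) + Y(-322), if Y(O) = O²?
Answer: 114723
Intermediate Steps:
L(X) = 28469 - 83*X (L(X) = (-343 + X)*(224 - 307) = (-343 + X)*(-83) = 28469 - 83*X)
L(210) + Y(-322) = (28469 - 83*210) + (-322)² = (28469 - 17430) + 103684 = 11039 + 103684 = 114723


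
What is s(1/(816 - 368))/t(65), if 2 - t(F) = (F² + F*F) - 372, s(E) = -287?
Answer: 287/8076 ≈ 0.035537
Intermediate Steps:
t(F) = 374 - 2*F² (t(F) = 2 - ((F² + F*F) - 372) = 2 - ((F² + F²) - 372) = 2 - (2*F² - 372) = 2 - (-372 + 2*F²) = 2 + (372 - 2*F²) = 374 - 2*F²)
s(1/(816 - 368))/t(65) = -287/(374 - 2*65²) = -287/(374 - 2*4225) = -287/(374 - 8450) = -287/(-8076) = -287*(-1/8076) = 287/8076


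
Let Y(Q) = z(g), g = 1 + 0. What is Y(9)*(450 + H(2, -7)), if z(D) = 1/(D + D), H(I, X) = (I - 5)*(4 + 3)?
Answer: 429/2 ≈ 214.50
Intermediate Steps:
g = 1
H(I, X) = -35 + 7*I (H(I, X) = (-5 + I)*7 = -35 + 7*I)
z(D) = 1/(2*D)
Y(Q) = ½ (Y(Q) = (½)/1 = (½)*1 = ½)
Y(9)*(450 + H(2, -7)) = (450 + (-35 + 7*2))/2 = (450 + (-35 + 14))/2 = (450 - 21)/2 = (½)*429 = 429/2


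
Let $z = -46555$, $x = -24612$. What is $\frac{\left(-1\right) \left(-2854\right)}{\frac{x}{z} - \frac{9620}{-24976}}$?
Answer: $\frac{829627604680}{265642103} \approx 3123.1$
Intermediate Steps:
$\frac{\left(-1\right) \left(-2854\right)}{\frac{x}{z} - \frac{9620}{-24976}} = \frac{\left(-1\right) \left(-2854\right)}{- \frac{24612}{-46555} - \frac{9620}{-24976}} = \frac{2854}{\left(-24612\right) \left(- \frac{1}{46555}\right) - - \frac{2405}{6244}} = \frac{2854}{\frac{24612}{46555} + \frac{2405}{6244}} = \frac{2854}{\frac{265642103}{290689420}} = 2854 \cdot \frac{290689420}{265642103} = \frac{829627604680}{265642103}$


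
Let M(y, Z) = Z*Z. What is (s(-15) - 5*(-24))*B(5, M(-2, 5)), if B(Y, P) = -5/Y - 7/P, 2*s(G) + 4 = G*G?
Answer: -7376/25 ≈ -295.04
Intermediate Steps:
M(y, Z) = Z²
s(G) = -2 + G²/2 (s(G) = -2 + (G*G)/2 = -2 + G²/2)
B(Y, P) = -7/P - 5/Y
(s(-15) - 5*(-24))*B(5, M(-2, 5)) = ((-2 + (½)*(-15)²) - 5*(-24))*(-7/(5²) - 5/5) = ((-2 + (½)*225) - 1*(-120))*(-7/25 - 5*⅕) = ((-2 + 225/2) + 120)*(-7*1/25 - 1) = (221/2 + 120)*(-7/25 - 1) = (461/2)*(-32/25) = -7376/25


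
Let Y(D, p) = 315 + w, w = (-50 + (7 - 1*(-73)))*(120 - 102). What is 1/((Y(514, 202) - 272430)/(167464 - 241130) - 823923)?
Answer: -73666/60694840143 ≈ -1.2137e-6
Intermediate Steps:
w = 540 (w = (-50 + (7 + 73))*18 = (-50 + 80)*18 = 30*18 = 540)
Y(D, p) = 855 (Y(D, p) = 315 + 540 = 855)
1/((Y(514, 202) - 272430)/(167464 - 241130) - 823923) = 1/((855 - 272430)/(167464 - 241130) - 823923) = 1/(-271575/(-73666) - 823923) = 1/(-271575*(-1/73666) - 823923) = 1/(271575/73666 - 823923) = 1/(-60694840143/73666) = -73666/60694840143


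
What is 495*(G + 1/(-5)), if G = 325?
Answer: 160776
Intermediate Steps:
495*(G + 1/(-5)) = 495*(325 + 1/(-5)) = 495*(325 - ⅕) = 495*(1624/5) = 160776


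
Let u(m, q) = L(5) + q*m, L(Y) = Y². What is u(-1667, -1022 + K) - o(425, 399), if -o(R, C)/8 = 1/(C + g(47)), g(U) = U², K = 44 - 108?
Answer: 590186163/326 ≈ 1.8104e+6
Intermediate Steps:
K = -64
o(R, C) = -8/(2209 + C) (o(R, C) = -8/(C + 47²) = -8/(C + 2209) = -8/(2209 + C))
u(m, q) = 25 + m*q (u(m, q) = 5² + q*m = 25 + m*q)
u(-1667, -1022 + K) - o(425, 399) = (25 - 1667*(-1022 - 64)) - (-8)/(2209 + 399) = (25 - 1667*(-1086)) - (-8)/2608 = (25 + 1810362) - (-8)/2608 = 1810387 - 1*(-1/326) = 1810387 + 1/326 = 590186163/326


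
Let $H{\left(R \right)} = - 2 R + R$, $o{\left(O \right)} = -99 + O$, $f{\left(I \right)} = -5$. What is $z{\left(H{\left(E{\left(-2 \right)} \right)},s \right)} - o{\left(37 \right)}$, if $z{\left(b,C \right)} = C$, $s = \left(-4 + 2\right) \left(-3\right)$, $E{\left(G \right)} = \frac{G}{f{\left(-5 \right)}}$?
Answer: $68$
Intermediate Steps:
$E{\left(G \right)} = - \frac{G}{5}$ ($E{\left(G \right)} = \frac{G}{-5} = G \left(- \frac{1}{5}\right) = - \frac{G}{5}$)
$H{\left(R \right)} = - R$
$s = 6$ ($s = \left(-2\right) \left(-3\right) = 6$)
$z{\left(H{\left(E{\left(-2 \right)} \right)},s \right)} - o{\left(37 \right)} = 6 - \left(-99 + 37\right) = 6 - -62 = 6 + 62 = 68$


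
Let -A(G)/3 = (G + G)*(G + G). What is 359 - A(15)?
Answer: 3059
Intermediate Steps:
A(G) = -12*G² (A(G) = -3*(G + G)*(G + G) = -3*2*G*2*G = -12*G²)
359 - A(15) = 359 - (-12)*15² = 359 - (-12)*225 = 359 - 1*(-2700) = 359 + 2700 = 3059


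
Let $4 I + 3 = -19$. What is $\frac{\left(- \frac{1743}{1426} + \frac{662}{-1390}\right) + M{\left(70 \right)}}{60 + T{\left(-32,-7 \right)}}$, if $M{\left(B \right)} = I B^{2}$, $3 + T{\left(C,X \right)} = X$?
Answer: $- \frac{26711019891}{49553500} \approx -539.03$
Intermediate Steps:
$T{\left(C,X \right)} = -3 + X$
$I = - \frac{11}{2}$ ($I = - \frac{3}{4} + \frac{1}{4} \left(-19\right) = - \frac{3}{4} - \frac{19}{4} = - \frac{11}{2} \approx -5.5$)
$M{\left(B \right)} = - \frac{11 B^{2}}{2}$
$\frac{\left(- \frac{1743}{1426} + \frac{662}{-1390}\right) + M{\left(70 \right)}}{60 + T{\left(-32,-7 \right)}} = \frac{\left(- \frac{1743}{1426} + \frac{662}{-1390}\right) - \frac{11 \cdot 70^{2}}{2}}{60 - 10} = \frac{\left(\left(-1743\right) \frac{1}{1426} + 662 \left(- \frac{1}{1390}\right)\right) - 26950}{60 - 10} = \frac{\left(- \frac{1743}{1426} - \frac{331}{695}\right) - 26950}{50} = \left(- \frac{1683391}{991070} - 26950\right) \frac{1}{50} = \left(- \frac{26711019891}{991070}\right) \frac{1}{50} = - \frac{26711019891}{49553500}$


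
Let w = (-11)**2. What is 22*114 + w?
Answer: 2629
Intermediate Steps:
w = 121
22*114 + w = 22*114 + 121 = 2508 + 121 = 2629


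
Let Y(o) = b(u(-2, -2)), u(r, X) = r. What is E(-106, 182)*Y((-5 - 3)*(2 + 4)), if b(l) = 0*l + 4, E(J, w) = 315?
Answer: 1260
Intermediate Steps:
b(l) = 4 (b(l) = 0 + 4 = 4)
Y(o) = 4
E(-106, 182)*Y((-5 - 3)*(2 + 4)) = 315*4 = 1260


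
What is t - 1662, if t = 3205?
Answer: 1543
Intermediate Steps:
t - 1662 = 3205 - 1662 = 1543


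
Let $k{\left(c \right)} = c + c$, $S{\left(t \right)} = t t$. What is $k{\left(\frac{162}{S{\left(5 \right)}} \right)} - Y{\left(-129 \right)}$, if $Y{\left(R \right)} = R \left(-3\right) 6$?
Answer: $- \frac{57726}{25} \approx -2309.0$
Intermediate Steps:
$S{\left(t \right)} = t^{2}$
$Y{\left(R \right)} = - 18 R$ ($Y{\left(R \right)} = - 3 R 6 = - 18 R$)
$k{\left(c \right)} = 2 c$
$k{\left(\frac{162}{S{\left(5 \right)}} \right)} - Y{\left(-129 \right)} = 2 \frac{162}{5^{2}} - \left(-18\right) \left(-129\right) = 2 \cdot \frac{162}{25} - 2322 = \frac{324}{25} - 2322 = - \frac{57726}{25}$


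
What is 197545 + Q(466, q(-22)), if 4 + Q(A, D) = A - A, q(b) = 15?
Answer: 197541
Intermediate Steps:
Q(A, D) = -4 (Q(A, D) = -4 + (A - A) = -4 + 0 = -4)
197545 + Q(466, q(-22)) = 197545 - 4 = 197541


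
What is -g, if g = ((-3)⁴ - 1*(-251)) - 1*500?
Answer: 168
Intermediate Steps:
g = -168 (g = (81 + 251) - 500 = 332 - 500 = -168)
-g = -1*(-168) = 168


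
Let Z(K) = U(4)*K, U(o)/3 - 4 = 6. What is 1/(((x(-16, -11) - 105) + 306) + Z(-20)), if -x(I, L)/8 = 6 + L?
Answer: -1/359 ≈ -0.0027855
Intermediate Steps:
x(I, L) = -48 - 8*L (x(I, L) = -8*(6 + L) = -48 - 8*L)
U(o) = 30 (U(o) = 12 + 3*6 = 12 + 18 = 30)
Z(K) = 30*K
1/(((x(-16, -11) - 105) + 306) + Z(-20)) = 1/((((-48 - 8*(-11)) - 105) + 306) + 30*(-20)) = 1/((((-48 + 88) - 105) + 306) - 600) = 1/(((40 - 105) + 306) - 600) = 1/((-65 + 306) - 600) = 1/(241 - 600) = 1/(-359) = -1/359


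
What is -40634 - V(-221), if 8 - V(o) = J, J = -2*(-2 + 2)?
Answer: -40642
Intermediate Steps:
J = 0 (J = -2*0 = 0)
V(o) = 8 (V(o) = 8 - 1*0 = 8 + 0 = 8)
-40634 - V(-221) = -40634 - 1*8 = -40634 - 8 = -40642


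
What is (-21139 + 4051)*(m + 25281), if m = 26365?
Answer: -882526848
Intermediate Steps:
(-21139 + 4051)*(m + 25281) = (-21139 + 4051)*(26365 + 25281) = -17088*51646 = -882526848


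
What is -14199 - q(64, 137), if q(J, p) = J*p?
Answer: -22967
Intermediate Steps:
-14199 - q(64, 137) = -14199 - 64*137 = -14199 - 1*8768 = -14199 - 8768 = -22967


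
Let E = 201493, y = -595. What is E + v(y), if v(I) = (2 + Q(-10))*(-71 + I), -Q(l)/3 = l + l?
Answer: 160201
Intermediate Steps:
Q(l) = -6*l (Q(l) = -3*(l + l) = -6*l)
v(I) = -4402 + 62*I (v(I) = (2 - 6*(-10))*(-71 + I) = (2 + 60)*(-71 + I) = 62*(-71 + I) = -4402 + 62*I)
E + v(y) = 201493 + (-4402 + 62*(-595)) = 201493 + (-4402 - 36890) = 201493 - 41292 = 160201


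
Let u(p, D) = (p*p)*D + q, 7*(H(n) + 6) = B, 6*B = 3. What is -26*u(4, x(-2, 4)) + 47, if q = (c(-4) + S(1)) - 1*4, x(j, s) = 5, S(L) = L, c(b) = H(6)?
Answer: -12606/7 ≈ -1800.9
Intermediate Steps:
B = ½ (B = (⅙)*3 = ½ ≈ 0.50000)
H(n) = -83/14 (H(n) = -6 + (⅐)*(½) = -6 + 1/14 = -83/14)
c(b) = -83/14
q = -125/14 (q = (-83/14 + 1) - 1*4 = -69/14 - 4 = -125/14 ≈ -8.9286)
u(p, D) = -125/14 + D*p² (u(p, D) = (p*p)*D - 125/14 = p²*D - 125/14 = D*p² - 125/14 = -125/14 + D*p²)
-26*u(4, x(-2, 4)) + 47 = -26*(-125/14 + 5*4²) + 47 = -26*(-125/14 + 5*16) + 47 = -26*(-125/14 + 80) + 47 = -26*995/14 + 47 = -12935/7 + 47 = -12606/7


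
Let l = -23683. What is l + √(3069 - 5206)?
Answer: -23683 + I*√2137 ≈ -23683.0 + 46.228*I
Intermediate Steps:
l + √(3069 - 5206) = -23683 + √(3069 - 5206) = -23683 + √(-2137) = -23683 + I*√2137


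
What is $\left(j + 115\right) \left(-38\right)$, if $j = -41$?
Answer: $-2812$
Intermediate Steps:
$\left(j + 115\right) \left(-38\right) = \left(-41 + 115\right) \left(-38\right) = 74 \left(-38\right) = -2812$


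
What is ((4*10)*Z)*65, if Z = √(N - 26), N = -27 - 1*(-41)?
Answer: 5200*I*√3 ≈ 9006.7*I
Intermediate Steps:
N = 14 (N = -27 + 41 = 14)
Z = 2*I*√3 (Z = √(14 - 26) = √(-12) = 2*I*√3 ≈ 3.4641*I)
((4*10)*Z)*65 = ((4*10)*(2*I*√3))*65 = (40*(2*I*√3))*65 = (80*I*√3)*65 = 5200*I*√3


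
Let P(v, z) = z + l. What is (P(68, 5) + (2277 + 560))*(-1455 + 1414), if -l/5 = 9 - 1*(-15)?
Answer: -111602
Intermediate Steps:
l = -120 (l = -5*(9 - 1*(-15)) = -5*(9 + 15) = -5*24 = -120)
P(v, z) = -120 + z (P(v, z) = z - 120 = -120 + z)
(P(68, 5) + (2277 + 560))*(-1455 + 1414) = ((-120 + 5) + (2277 + 560))*(-1455 + 1414) = (-115 + 2837)*(-41) = 2722*(-41) = -111602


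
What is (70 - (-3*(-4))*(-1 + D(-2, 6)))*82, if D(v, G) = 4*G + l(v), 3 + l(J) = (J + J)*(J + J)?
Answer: -29684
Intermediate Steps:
l(J) = -3 + 4*J² (l(J) = -3 + (J + J)*(J + J) = -3 + (2*J)*(2*J) = -3 + 4*J²)
D(v, G) = -3 + 4*G + 4*v² (D(v, G) = 4*G + (-3 + 4*v²) = -3 + 4*G + 4*v²)
(70 - (-3*(-4))*(-1 + D(-2, 6)))*82 = (70 - (-3*(-4))*(-1 + (-3 + 4*6 + 4*(-2)²)))*82 = (70 - 12*(-1 + (-3 + 24 + 4*4)))*82 = (70 - 12*(-1 + (-3 + 24 + 16)))*82 = (70 - 12*(-1 + 37))*82 = (70 - 12*36)*82 = (70 - 1*432)*82 = (70 - 432)*82 = -362*82 = -29684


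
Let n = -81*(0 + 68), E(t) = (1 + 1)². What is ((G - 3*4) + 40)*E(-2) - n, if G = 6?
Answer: 5644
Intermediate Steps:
E(t) = 4 (E(t) = 2² = 4)
n = -5508 (n = -81*68 = -5508)
((G - 3*4) + 40)*E(-2) - n = ((6 - 3*4) + 40)*4 - 1*(-5508) = ((6 - 12) + 40)*4 + 5508 = (-6 + 40)*4 + 5508 = 34*4 + 5508 = 136 + 5508 = 5644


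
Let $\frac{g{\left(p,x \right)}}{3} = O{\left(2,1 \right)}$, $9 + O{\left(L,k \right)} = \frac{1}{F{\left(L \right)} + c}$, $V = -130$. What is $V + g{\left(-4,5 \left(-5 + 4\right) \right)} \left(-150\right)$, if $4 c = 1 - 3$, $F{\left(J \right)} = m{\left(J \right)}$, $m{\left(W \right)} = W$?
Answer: $3620$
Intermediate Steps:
$F{\left(J \right)} = J$
$c = - \frac{1}{2}$ ($c = \frac{1 - 3}{4} = \frac{1}{4} \left(-2\right) = - \frac{1}{2} \approx -0.5$)
$O{\left(L,k \right)} = -9 + \frac{1}{- \frac{1}{2} + L}$ ($O{\left(L,k \right)} = -9 + \frac{1}{L - \frac{1}{2}} = -9 + \frac{1}{- \frac{1}{2} + L}$)
$g{\left(p,x \right)} = -25$ ($g{\left(p,x \right)} = 3 \frac{11 - 36}{-1 + 2 \cdot 2} = 3 \frac{11 - 36}{-1 + 4} = 3 \cdot \frac{1}{3} \left(-25\right) = 3 \left(- \frac{25}{3}\right) = -25$)
$V + g{\left(-4,5 \left(-5 + 4\right) \right)} \left(-150\right) = -130 - -3750 = -130 + 3750 = 3620$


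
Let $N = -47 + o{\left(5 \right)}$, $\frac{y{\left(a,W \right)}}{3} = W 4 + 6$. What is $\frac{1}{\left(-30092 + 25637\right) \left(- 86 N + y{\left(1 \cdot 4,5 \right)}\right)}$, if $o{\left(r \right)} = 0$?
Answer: $- \frac{1}{18354600} \approx -5.4482 \cdot 10^{-8}$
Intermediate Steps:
$y{\left(a,W \right)} = 18 + 12 W$ ($y{\left(a,W \right)} = 3 \left(W 4 + 6\right) = 3 \left(4 W + 6\right) = 3 \left(6 + 4 W\right) = 18 + 12 W$)
$N = -47$ ($N = -47 + 0 = -47$)
$\frac{1}{\left(-30092 + 25637\right) \left(- 86 N + y{\left(1 \cdot 4,5 \right)}\right)} = \frac{1}{\left(-30092 + 25637\right) \left(\left(-86\right) \left(-47\right) + \left(18 + 12 \cdot 5\right)\right)} = \frac{1}{\left(-4455\right) \left(4042 + \left(18 + 60\right)\right)} = - \frac{1}{4455 \left(4042 + 78\right)} = - \frac{1}{4455 \cdot 4120} = \left(- \frac{1}{4455}\right) \frac{1}{4120} = - \frac{1}{18354600}$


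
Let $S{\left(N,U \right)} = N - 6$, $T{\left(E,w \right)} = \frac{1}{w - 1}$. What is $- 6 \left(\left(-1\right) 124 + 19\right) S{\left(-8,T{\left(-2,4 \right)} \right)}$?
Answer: $-8820$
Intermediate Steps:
$T{\left(E,w \right)} = \frac{1}{-1 + w}$
$S{\left(N,U \right)} = -6 + N$ ($S{\left(N,U \right)} = N - 6 = -6 + N$)
$- 6 \left(\left(-1\right) 124 + 19\right) S{\left(-8,T{\left(-2,4 \right)} \right)} = - 6 \left(\left(-1\right) 124 + 19\right) \left(-6 - 8\right) = - 6 \left(-124 + 19\right) \left(-14\right) = - 6 \left(\left(-105\right) \left(-14\right)\right) = \left(-6\right) 1470 = -8820$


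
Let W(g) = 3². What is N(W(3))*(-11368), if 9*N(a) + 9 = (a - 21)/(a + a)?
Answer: 329672/27 ≈ 12210.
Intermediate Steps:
W(g) = 9
N(a) = -1 + (-21 + a)/(18*a) (N(a) = -1 + ((a - 21)/(a + a))/9 = -1 + ((-21 + a)/((2*a)))/9 = -1 + ((-21 + a)*(1/(2*a)))/9 = -1 + ((-21 + a)/(2*a))/9 = -1 + (-21 + a)/(18*a))
N(W(3))*(-11368) = ((1/18)*(-21 - 17*9)/9)*(-11368) = ((1/18)*(⅑)*(-21 - 153))*(-11368) = ((1/18)*(⅑)*(-174))*(-11368) = -29/27*(-11368) = 329672/27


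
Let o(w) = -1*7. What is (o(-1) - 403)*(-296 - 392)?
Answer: 282080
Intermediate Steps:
o(w) = -7
(o(-1) - 403)*(-296 - 392) = (-7 - 403)*(-296 - 392) = -410*(-688) = 282080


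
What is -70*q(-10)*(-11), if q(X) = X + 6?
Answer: -3080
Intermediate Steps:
q(X) = 6 + X
-70*q(-10)*(-11) = -70*(6 - 10)*(-11) = -70*(-4)*(-11) = 280*(-11) = -3080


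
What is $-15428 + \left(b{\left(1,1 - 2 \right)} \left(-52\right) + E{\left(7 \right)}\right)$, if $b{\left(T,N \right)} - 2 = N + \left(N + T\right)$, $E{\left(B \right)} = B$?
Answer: $-15473$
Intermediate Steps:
$b{\left(T,N \right)} = 2 + T + 2 N$ ($b{\left(T,N \right)} = 2 + \left(N + \left(N + T\right)\right) = 2 + \left(T + 2 N\right) = 2 + T + 2 N$)
$-15428 + \left(b{\left(1,1 - 2 \right)} \left(-52\right) + E{\left(7 \right)}\right) = -15428 + \left(\left(2 + 1 + 2 \left(1 - 2\right)\right) \left(-52\right) + 7\right) = -15428 + \left(\left(2 + 1 + 2 \left(-1\right)\right) \left(-52\right) + 7\right) = -15428 + \left(\left(2 + 1 - 2\right) \left(-52\right) + 7\right) = -15428 + \left(1 \left(-52\right) + 7\right) = -15428 + \left(-52 + 7\right) = -15428 - 45 = -15473$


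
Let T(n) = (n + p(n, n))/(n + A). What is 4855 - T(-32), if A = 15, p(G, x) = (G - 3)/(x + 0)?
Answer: 2640131/544 ≈ 4853.2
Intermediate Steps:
p(G, x) = (-3 + G)/x
T(n) = (n + (-3 + n)/n)/(15 + n) (T(n) = (n + (-3 + n)/n)/(n + 15) = (n + (-3 + n)/n)/(15 + n))
4855 - T(-32) = 4855 - (-3 - 32 + (-32)²)/((-32)*(15 - 32)) = 4855 - (-1)*(-3 - 32 + 1024)/(32*(-17)) = 4855 - (-1)*(-1)*989/(32*17) = 4855 - 1*989/544 = 4855 - 989/544 = 2640131/544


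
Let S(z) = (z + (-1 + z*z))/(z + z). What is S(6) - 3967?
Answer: -47563/12 ≈ -3963.6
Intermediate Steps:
S(z) = (-1 + z + z**2)/(2*z) (S(z) = (z + (-1 + z**2))/((2*z)) = (-1 + z + z**2)*(1/(2*z)) = (-1 + z + z**2)/(2*z))
S(6) - 3967 = (1/2)*(-1 + 6*(1 + 6))/6 - 3967 = (1/2)*(1/6)*(-1 + 6*7) - 3967 = (1/2)*(1/6)*(-1 + 42) - 3967 = (1/2)*(1/6)*41 - 3967 = 41/12 - 3967 = -47563/12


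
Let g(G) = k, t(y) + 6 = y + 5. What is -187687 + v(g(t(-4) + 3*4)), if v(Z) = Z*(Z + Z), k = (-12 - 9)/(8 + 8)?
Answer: -24023495/128 ≈ -1.8768e+5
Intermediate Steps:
t(y) = -1 + y (t(y) = -6 + (y + 5) = -6 + (5 + y) = -1 + y)
k = -21/16 ≈ -1.3125
g(G) = -21/16
v(Z) = 2*Z**2 (v(Z) = Z*(2*Z) = 2*Z**2)
-187687 + v(g(t(-4) + 3*4)) = -187687 + 2*(-21/16)**2 = -187687 + 2*(441/256) = -187687 + 441/128 = -24023495/128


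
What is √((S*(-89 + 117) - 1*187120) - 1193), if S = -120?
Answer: 3*I*√21297 ≈ 437.8*I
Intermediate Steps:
√((S*(-89 + 117) - 1*187120) - 1193) = √((-120*(-89 + 117) - 1*187120) - 1193) = √((-120*28 - 187120) - 1193) = √((-3360 - 187120) - 1193) = √(-190480 - 1193) = √(-191673) = 3*I*√21297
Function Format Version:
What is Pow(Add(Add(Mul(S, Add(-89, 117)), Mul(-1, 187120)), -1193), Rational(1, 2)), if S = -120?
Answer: Mul(3, I, Pow(21297, Rational(1, 2))) ≈ Mul(437.80, I)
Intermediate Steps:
Pow(Add(Add(Mul(S, Add(-89, 117)), Mul(-1, 187120)), -1193), Rational(1, 2)) = Pow(Add(Add(Mul(-120, Add(-89, 117)), Mul(-1, 187120)), -1193), Rational(1, 2)) = Pow(Add(Add(Mul(-120, 28), -187120), -1193), Rational(1, 2)) = Pow(Add(Add(-3360, -187120), -1193), Rational(1, 2)) = Pow(Add(-190480, -1193), Rational(1, 2)) = Pow(-191673, Rational(1, 2)) = Mul(3, I, Pow(21297, Rational(1, 2)))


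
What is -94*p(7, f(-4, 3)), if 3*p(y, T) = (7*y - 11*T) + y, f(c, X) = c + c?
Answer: -4512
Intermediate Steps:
f(c, X) = 2*c
p(y, T) = -11*T/3 + 8*y/3 (p(y, T) = ((7*y - 11*T) + y)/3 = ((-11*T + 7*y) + y)/3 = (-11*T + 8*y)/3 = -11*T/3 + 8*y/3)
-94*p(7, f(-4, 3)) = -94*(-22*(-4)/3 + (8/3)*7) = -94*(-11/3*(-8) + 56/3) = -94*(88/3 + 56/3) = -94*48 = -4512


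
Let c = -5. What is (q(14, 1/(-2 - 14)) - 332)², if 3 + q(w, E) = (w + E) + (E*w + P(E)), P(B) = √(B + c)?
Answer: 26531505/256 - 46359*I/32 ≈ 1.0364e+5 - 1448.7*I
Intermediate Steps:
P(B) = √(-5 + B) (P(B) = √(B - 5) = √(-5 + B))
q(w, E) = -3 + E + w + √(-5 + E) + E*w (q(w, E) = -3 + ((w + E) + (E*w + √(-5 + E))) = -3 + ((E + w) + (√(-5 + E) + E*w)) = -3 + (E + w + √(-5 + E) + E*w) = -3 + E + w + √(-5 + E) + E*w)
(q(14, 1/(-2 - 14)) - 332)² = ((-3 + 1/(-2 - 14) + 14 + √(-5 + 1/(-2 - 14)) + 14/(-2 - 14)) - 332)² = ((-3 + 1/(-16) + 14 + √(-5 + 1/(-16)) + 14/(-16)) - 332)² = ((-3 - 1/16 + 14 + √(-5 - 1/16) - 1/16*14) - 332)² = ((-3 - 1/16 + 14 + √(-81/16) - 7/8) - 332)² = ((-3 - 1/16 + 14 + 9*I/4 - 7/8) - 332)² = ((161/16 + 9*I/4) - 332)² = (-5151/16 + 9*I/4)²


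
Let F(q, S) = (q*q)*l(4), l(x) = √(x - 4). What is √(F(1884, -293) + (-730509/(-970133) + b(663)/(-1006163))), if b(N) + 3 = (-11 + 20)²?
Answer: 3*√79708807413834463658183/976111929679 ≈ 0.86771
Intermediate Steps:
l(x) = √(-4 + x)
F(q, S) = 0 (F(q, S) = (q*q)*√(-4 + 4) = q²*√0 = q²*0 = 0)
b(N) = 78 (b(N) = -3 + (-11 + 20)² = -3 + 9² = -3 + 81 = 78)
√(F(1884, -293) + (-730509/(-970133) + b(663)/(-1006163))) = √(0 + (-730509/(-970133) + 78/(-1006163))) = √(0 + (-730509*(-1/970133) + 78*(-1/1006163))) = √(0 + (730509/970133 - 78/1006163)) = √(0 + 734935456593/976111929679) = √(734935456593/976111929679) = 3*√79708807413834463658183/976111929679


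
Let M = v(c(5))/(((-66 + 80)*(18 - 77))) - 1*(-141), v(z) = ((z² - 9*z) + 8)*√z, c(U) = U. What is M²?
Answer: 3391082469/170569 + 1692*√5/413 ≈ 19890.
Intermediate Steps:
v(z) = √z*(8 + z² - 9*z) (v(z) = (8 + z² - 9*z)*√z = √z*(8 + z² - 9*z))
M = 141 + 6*√5/413 (M = (√5*(8 + 5² - 9*5))/(((-66 + 80)*(18 - 77))) - 1*(-141) = (√5*(8 + 25 - 45))/((14*(-59))) + 141 = (√5*(-12))/(-826) + 141 = -12*√5*(-1/826) + 141 = 6*√5/413 + 141 = 141 + 6*√5/413 ≈ 141.03)
M² = (141 + 6*√5/413)²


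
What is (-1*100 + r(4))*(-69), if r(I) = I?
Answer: 6624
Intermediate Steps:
(-1*100 + r(4))*(-69) = (-1*100 + 4)*(-69) = (-100 + 4)*(-69) = -96*(-69) = 6624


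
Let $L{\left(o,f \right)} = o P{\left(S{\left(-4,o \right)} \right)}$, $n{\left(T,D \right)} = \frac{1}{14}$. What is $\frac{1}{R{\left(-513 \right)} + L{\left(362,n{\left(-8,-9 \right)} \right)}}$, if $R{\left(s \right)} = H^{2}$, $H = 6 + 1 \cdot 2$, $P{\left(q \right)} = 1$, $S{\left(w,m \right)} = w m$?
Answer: $\frac{1}{426} \approx 0.0023474$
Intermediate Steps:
$S{\left(w,m \right)} = m w$
$n{\left(T,D \right)} = \frac{1}{14}$
$H = 8$ ($H = 6 + 2 = 8$)
$R{\left(s \right)} = 64$ ($R{\left(s \right)} = 8^{2} = 64$)
$L{\left(o,f \right)} = o$ ($L{\left(o,f \right)} = o 1 = o$)
$\frac{1}{R{\left(-513 \right)} + L{\left(362,n{\left(-8,-9 \right)} \right)}} = \frac{1}{64 + 362} = \frac{1}{426}$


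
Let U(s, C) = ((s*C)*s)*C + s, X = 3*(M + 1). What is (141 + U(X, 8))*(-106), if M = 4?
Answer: -1542936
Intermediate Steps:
X = 15 (X = 3*(4 + 1) = 3*5 = 15)
U(s, C) = s + C²*s² (U(s, C) = ((C*s)*s)*C + s = (C*s²)*C + s = C²*s² + s = s + C²*s²)
(141 + U(X, 8))*(-106) = (141 + 15*(1 + 15*8²))*(-106) = (141 + 15*(1 + 15*64))*(-106) = (141 + 15*(1 + 960))*(-106) = (141 + 15*961)*(-106) = (141 + 14415)*(-106) = 14556*(-106) = -1542936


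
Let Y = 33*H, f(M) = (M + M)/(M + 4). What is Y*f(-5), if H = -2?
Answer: -660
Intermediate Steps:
f(M) = 2*M/(4 + M) (f(M) = (2*M)/(4 + M) = 2*M/(4 + M))
Y = -66 (Y = 33*(-2) = -66)
Y*f(-5) = -132*(-5)/(4 - 5) = -132*(-5)/(-1) = -132*(-5)*(-1) = -66*10 = -660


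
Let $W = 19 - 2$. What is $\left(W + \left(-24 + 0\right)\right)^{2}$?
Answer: $49$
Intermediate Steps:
$W = 17$
$\left(W + \left(-24 + 0\right)\right)^{2} = \left(17 + \left(-24 + 0\right)\right)^{2} = \left(17 - 24\right)^{2} = \left(-7\right)^{2} = 49$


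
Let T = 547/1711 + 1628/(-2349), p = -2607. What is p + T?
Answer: -361358482/138591 ≈ -2607.4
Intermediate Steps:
T = -51745/138591 (T = 547*(1/1711) + 1628*(-1/2349) = 547/1711 - 1628/2349 = -51745/138591 ≈ -0.37336)
p + T = -2607 - 51745/138591 = -361358482/138591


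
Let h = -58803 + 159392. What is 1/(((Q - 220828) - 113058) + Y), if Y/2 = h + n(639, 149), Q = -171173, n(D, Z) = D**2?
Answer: 1/512761 ≈ 1.9502e-6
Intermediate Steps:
h = 100589
Y = 1017820 (Y = 2*(100589 + 639**2) = 2*(100589 + 408321) = 2*508910 = 1017820)
1/(((Q - 220828) - 113058) + Y) = 1/(((-171173 - 220828) - 113058) + 1017820) = 1/((-392001 - 113058) + 1017820) = 1/(-505059 + 1017820) = 1/512761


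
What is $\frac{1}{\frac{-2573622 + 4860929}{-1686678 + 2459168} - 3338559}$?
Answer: $- \frac{772490}{2579001154603} \approx -2.9953 \cdot 10^{-7}$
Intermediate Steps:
$\frac{1}{\frac{-2573622 + 4860929}{-1686678 + 2459168} - 3338559} = \frac{1}{\frac{2287307}{772490} - 3338559} = \frac{1}{- \frac{2579001154603}{772490}} = - \frac{772490}{2579001154603}$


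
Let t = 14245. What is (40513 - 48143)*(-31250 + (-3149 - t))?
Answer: 371153720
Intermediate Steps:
(40513 - 48143)*(-31250 + (-3149 - t)) = (40513 - 48143)*(-31250 + (-3149 - 1*14245)) = -7630*(-31250 + (-3149 - 14245)) = -7630*(-31250 - 17394) = -7630*(-48644) = 371153720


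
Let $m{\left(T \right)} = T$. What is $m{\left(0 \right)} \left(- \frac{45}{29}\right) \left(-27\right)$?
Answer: $0$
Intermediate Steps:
$m{\left(0 \right)} \left(- \frac{45}{29}\right) \left(-27\right) = 0 \left(- \frac{45}{29}\right) \left(-27\right) = 0 \left(-27\right) = 0$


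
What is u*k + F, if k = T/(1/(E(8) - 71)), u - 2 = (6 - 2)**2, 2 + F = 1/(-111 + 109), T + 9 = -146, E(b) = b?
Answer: 351535/2 ≈ 1.7577e+5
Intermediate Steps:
T = -155 (T = -9 - 146 = -155)
F = -5/2 (F = -2 + 1/(-111 + 109) = -2 + 1/(-2) = -2 - 1/2 = -5/2 ≈ -2.5000)
u = 18 (u = 2 + (6 - 2)**2 = 2 + 4**2 = 2 + 16 = 18)
k = 9765 (k = -155/(1/(8 - 71)) = -155/(1/(-63)) = -155/(-1/63) = -155*(-63) = 9765)
u*k + F = 18*9765 - 5/2 = 175770 - 5/2 = 351535/2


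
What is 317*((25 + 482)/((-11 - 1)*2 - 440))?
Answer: -160719/464 ≈ -346.38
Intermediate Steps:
317*((25 + 482)/((-11 - 1)*2 - 440)) = 317*(507/(-12*2 - 440)) = 317*(507/(-24 - 440)) = 317*(507/(-464)) = 317*(507*(-1/464)) = 317*(-507/464) = -160719/464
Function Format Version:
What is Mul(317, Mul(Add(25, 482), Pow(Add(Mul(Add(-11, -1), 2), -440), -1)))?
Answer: Rational(-160719, 464) ≈ -346.38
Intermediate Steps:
Mul(317, Mul(Add(25, 482), Pow(Add(Mul(Add(-11, -1), 2), -440), -1))) = Mul(317, Mul(507, Pow(Add(Mul(-12, 2), -440), -1))) = Mul(317, Mul(507, Pow(Add(-24, -440), -1))) = Mul(317, Mul(507, Pow(-464, -1))) = Mul(317, Mul(507, Rational(-1, 464))) = Mul(317, Rational(-507, 464)) = Rational(-160719, 464)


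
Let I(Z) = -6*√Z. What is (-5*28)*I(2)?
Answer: 840*√2 ≈ 1187.9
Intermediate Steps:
(-5*28)*I(2) = (-5*28)*(-6*√2) = -(-840)*√2 = 840*√2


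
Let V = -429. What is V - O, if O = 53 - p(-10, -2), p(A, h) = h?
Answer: -484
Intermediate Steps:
O = 55 (O = 53 - 1*(-2) = 53 + 2 = 55)
V - O = -429 - 1*55 = -429 - 55 = -484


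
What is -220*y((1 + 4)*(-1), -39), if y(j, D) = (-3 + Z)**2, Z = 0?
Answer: -1980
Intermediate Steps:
y(j, D) = 9 (y(j, D) = (-3 + 0)**2 = (-3)**2 = 9)
-220*y((1 + 4)*(-1), -39) = -220*9 = -1980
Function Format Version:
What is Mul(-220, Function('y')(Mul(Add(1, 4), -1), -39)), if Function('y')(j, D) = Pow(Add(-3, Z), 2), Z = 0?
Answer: -1980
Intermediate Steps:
Function('y')(j, D) = 9 (Function('y')(j, D) = Pow(Add(-3, 0), 2) = Pow(-3, 2) = 9)
Mul(-220, Function('y')(Mul(Add(1, 4), -1), -39)) = Mul(-220, 9) = -1980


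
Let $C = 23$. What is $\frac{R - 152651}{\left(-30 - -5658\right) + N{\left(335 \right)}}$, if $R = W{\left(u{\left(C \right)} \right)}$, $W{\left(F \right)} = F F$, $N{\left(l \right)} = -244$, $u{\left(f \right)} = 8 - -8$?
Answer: $- \frac{152395}{5384} \approx -28.305$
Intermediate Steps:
$u{\left(f \right)} = 16$ ($u{\left(f \right)} = 8 + 8 = 16$)
$W{\left(F \right)} = F^{2}$
$R = 256$ ($R = 16^{2} = 256$)
$\frac{R - 152651}{\left(-30 - -5658\right) + N{\left(335 \right)}} = \frac{256 - 152651}{\left(-30 - -5658\right) - 244} = - \frac{152395}{\left(-30 + 5658\right) - 244} = - \frac{152395}{5628 - 244} = - \frac{152395}{5384}$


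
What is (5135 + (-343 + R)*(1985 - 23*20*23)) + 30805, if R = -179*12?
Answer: 21446085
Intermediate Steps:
R = -2148
(5135 + (-343 + R)*(1985 - 23*20*23)) + 30805 = (5135 + (-343 - 2148)*(1985 - 23*20*23)) + 30805 = (5135 - 2491*(1985 - 460*23)) + 30805 = (5135 - 2491*(1985 - 10580)) + 30805 = (5135 - 2491*(-8595)) + 30805 = (5135 + 21410145) + 30805 = 21415280 + 30805 = 21446085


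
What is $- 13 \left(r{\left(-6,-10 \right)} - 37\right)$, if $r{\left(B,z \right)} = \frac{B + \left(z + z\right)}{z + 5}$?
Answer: $\frac{2067}{5} \approx 413.4$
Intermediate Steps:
$r{\left(B,z \right)} = \frac{B + 2 z}{5 + z}$
$- 13 \left(r{\left(-6,-10 \right)} - 37\right) = - 13 \left(\frac{-6 + 2 \left(-10\right)}{5 - 10} - 37\right) = - 13 \left(\frac{-6 - 20}{-5} - 37\right) = - 13 \left(\left(- \frac{1}{5}\right) \left(-26\right) - 37\right) = - 13 \left(\frac{26}{5} - 37\right) = \left(-13\right) \left(- \frac{159}{5}\right) = \frac{2067}{5}$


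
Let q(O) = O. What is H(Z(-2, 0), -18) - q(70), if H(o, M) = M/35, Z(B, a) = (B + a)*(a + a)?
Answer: -2468/35 ≈ -70.514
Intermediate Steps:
Z(B, a) = 2*a*(B + a) (Z(B, a) = (B + a)*(2*a) = 2*a*(B + a))
H(o, M) = M/35
H(Z(-2, 0), -18) - q(70) = (1/35)*(-18) - 1*70 = -18/35 - 70 = -2468/35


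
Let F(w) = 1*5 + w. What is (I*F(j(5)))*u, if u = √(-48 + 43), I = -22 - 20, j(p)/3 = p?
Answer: -840*I*√5 ≈ -1878.3*I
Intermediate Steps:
j(p) = 3*p
F(w) = 5 + w
I = -42
u = I*√5 (u = √(-5) = I*√5 ≈ 2.2361*I)
(I*F(j(5)))*u = (-42*(5 + 3*5))*(I*√5) = (-42*(5 + 15))*(I*√5) = (-42*20)*(I*√5) = -840*I*√5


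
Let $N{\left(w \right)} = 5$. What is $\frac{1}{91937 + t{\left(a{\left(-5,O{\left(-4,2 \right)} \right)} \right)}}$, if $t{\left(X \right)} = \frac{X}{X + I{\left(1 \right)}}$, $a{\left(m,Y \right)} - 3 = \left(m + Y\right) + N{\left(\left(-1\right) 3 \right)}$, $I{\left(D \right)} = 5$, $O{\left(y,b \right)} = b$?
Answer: $\frac{2}{183875} \approx 1.0877 \cdot 10^{-5}$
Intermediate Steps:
$a{\left(m,Y \right)} = 8 + Y + m$ ($a{\left(m,Y \right)} = 3 + \left(\left(m + Y\right) + 5\right) = 3 + \left(\left(Y + m\right) + 5\right) = 3 + \left(5 + Y + m\right) = 8 + Y + m$)
$t{\left(X \right)} = \frac{X}{5 + X}$ ($t{\left(X \right)} = \frac{X}{X + 5} = \frac{X}{5 + X}$)
$\frac{1}{91937 + t{\left(a{\left(-5,O{\left(-4,2 \right)} \right)} \right)}} = \frac{1}{91937 + \frac{8 + 2 - 5}{5 + \left(8 + 2 - 5\right)}} = \frac{1}{91937 + \frac{5}{5 + 5}} = \frac{1}{91937 + \frac{5}{10}} = \frac{1}{91937 + 5 \cdot \frac{1}{10}} = \frac{1}{91937 + \frac{1}{2}} = \frac{1}{\frac{183875}{2}} = \frac{2}{183875}$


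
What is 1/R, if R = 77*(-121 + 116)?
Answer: -1/385 ≈ -0.0025974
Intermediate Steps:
R = -385 (R = 77*(-5) = -385)
1/R = 1/(-385) = -1/385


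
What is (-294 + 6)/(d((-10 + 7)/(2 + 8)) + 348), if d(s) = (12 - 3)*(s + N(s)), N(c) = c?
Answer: -480/571 ≈ -0.84063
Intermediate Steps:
d(s) = 18*s (d(s) = (12 - 3)*(s + s) = 9*(2*s) = 18*s)
(-294 + 6)/(d((-10 + 7)/(2 + 8)) + 348) = (-294 + 6)/(18*((-10 + 7)/(2 + 8)) + 348) = -288/(18*(-3/10) + 348) = -288/(-27/5 + 348) = -288/1713/5 = -288*5/1713 = -480/571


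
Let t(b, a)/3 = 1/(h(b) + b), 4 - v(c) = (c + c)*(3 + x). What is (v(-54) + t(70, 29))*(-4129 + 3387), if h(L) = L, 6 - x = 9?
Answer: -29839/10 ≈ -2983.9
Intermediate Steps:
x = -3 (x = 6 - 1*9 = 6 - 9 = -3)
v(c) = 4 (v(c) = 4 - (c + c)*(3 - 3) = 4 - 2*c*0 = 4 - 1*0 = 4 + 0 = 4)
t(b, a) = 3/(2*b) (t(b, a) = 3/(b + b) = 3/((2*b)) = 3*(1/(2*b)) = 3/(2*b))
(v(-54) + t(70, 29))*(-4129 + 3387) = (4 + (3/2)/70)*(-4129 + 3387) = (4 + (3/2)*(1/70))*(-742) = (4 + 3/140)*(-742) = (563/140)*(-742) = -29839/10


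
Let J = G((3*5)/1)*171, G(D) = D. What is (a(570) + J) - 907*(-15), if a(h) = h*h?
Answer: 341070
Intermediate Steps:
J = 2565 (J = ((3*5)/1)*171 = (15*1)*171 = 15*171 = 2565)
a(h) = h**2
(a(570) + J) - 907*(-15) = (570**2 + 2565) - 907*(-15) = (324900 + 2565) + 13605 = 327465 + 13605 = 341070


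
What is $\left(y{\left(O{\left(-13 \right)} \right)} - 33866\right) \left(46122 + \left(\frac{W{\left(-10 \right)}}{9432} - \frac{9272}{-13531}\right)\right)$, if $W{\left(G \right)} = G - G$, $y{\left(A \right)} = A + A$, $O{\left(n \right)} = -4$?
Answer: $- \frac{21140290993196}{13531} \approx -1.5624 \cdot 10^{9}$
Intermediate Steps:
$y{\left(A \right)} = 2 A$
$W{\left(G \right)} = 0$
$\left(y{\left(O{\left(-13 \right)} \right)} - 33866\right) \left(46122 + \left(\frac{W{\left(-10 \right)}}{9432} - \frac{9272}{-13531}\right)\right) = \left(2 \left(-4\right) - 33866\right) \left(46122 + \left(\frac{0}{9432} - \frac{9272}{-13531}\right)\right) = \left(-8 - 33866\right) \left(46122 + \left(0 \cdot \frac{1}{9432} - - \frac{9272}{13531}\right)\right) = - 33874 \left(46122 + \left(0 + \frac{9272}{13531}\right)\right) = - 33874 \left(46122 + \frac{9272}{13531}\right) = \left(-33874\right) \frac{624086054}{13531} = - \frac{21140290993196}{13531}$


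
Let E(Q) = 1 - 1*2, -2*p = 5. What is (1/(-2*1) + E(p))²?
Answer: 9/4 ≈ 2.2500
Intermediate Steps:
p = -5/2 (p = -½*5 = -5/2 ≈ -2.5000)
E(Q) = -1 (E(Q) = 1 - 2 = -1)
(1/(-2*1) + E(p))² = (1/(-2*1) - 1)² = (1/(-2) - 1)² = (-½ - 1)² = (-3/2)² = 9/4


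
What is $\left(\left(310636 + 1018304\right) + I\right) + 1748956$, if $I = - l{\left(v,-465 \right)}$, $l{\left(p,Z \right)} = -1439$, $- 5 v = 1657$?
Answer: $3079335$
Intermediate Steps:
$v = - \frac{1657}{5}$ ($v = \left(- \frac{1}{5}\right) 1657 = - \frac{1657}{5} \approx -331.4$)
$I = 1439$ ($I = \left(-1\right) \left(-1439\right) = 1439$)
$\left(\left(310636 + 1018304\right) + I\right) + 1748956 = \left(\left(310636 + 1018304\right) + 1439\right) + 1748956 = \left(1328940 + 1439\right) + 1748956 = 1330379 + 1748956 = 3079335$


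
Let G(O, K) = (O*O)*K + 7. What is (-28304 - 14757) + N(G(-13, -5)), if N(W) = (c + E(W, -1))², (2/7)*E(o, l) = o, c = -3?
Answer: 8577035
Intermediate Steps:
E(o, l) = 7*o/2
G(O, K) = 7 + K*O² (G(O, K) = O²*K + 7 = K*O² + 7 = 7 + K*O²)
N(W) = (-3 + 7*W/2)²
(-28304 - 14757) + N(G(-13, -5)) = (-28304 - 14757) + (-6 + 7*(7 - 5*(-13)²))²/4 = -43061 + (-6 + 7*(7 - 5*169))²/4 = -43061 + (-6 + 7*(7 - 845))²/4 = -43061 + (-6 + 7*(-838))²/4 = -43061 + (-6 - 5866)²/4 = -43061 + (¼)*(-5872)² = -43061 + (¼)*34480384 = -43061 + 8620096 = 8577035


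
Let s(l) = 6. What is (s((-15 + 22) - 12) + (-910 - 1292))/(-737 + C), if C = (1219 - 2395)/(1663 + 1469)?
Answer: 9396/3155 ≈ 2.9781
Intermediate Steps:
C = -98/261 (C = -1176/3132 = -1176*1/3132 = -98/261 ≈ -0.37548)
(s((-15 + 22) - 12) + (-910 - 1292))/(-737 + C) = (6 + (-910 - 1292))/(-737 - 98/261) = (6 - 2202)/(-192455/261) = -2196*(-261/192455) = 9396/3155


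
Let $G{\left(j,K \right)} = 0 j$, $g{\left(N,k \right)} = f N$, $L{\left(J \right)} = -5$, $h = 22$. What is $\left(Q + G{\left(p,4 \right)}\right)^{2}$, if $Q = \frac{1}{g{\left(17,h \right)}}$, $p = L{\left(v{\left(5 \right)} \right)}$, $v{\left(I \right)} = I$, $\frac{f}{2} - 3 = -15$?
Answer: $\frac{1}{166464} \approx 6.0073 \cdot 10^{-6}$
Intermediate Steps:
$f = -24$ ($f = 6 + 2 \left(-15\right) = 6 - 30 = -24$)
$p = -5$
$g{\left(N,k \right)} = - 24 N$
$Q = - \frac{1}{408}$ ($Q = \frac{1}{\left(-24\right) 17} = \frac{1}{-408} = - \frac{1}{408} \approx -0.002451$)
$G{\left(j,K \right)} = 0$
$\left(Q + G{\left(p,4 \right)}\right)^{2} = \left(- \frac{1}{408} + 0\right)^{2} = \left(- \frac{1}{408}\right)^{2} = \frac{1}{166464}$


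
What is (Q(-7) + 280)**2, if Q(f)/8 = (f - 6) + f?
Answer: 14400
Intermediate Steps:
Q(f) = -48 + 16*f (Q(f) = 8*((f - 6) + f) = 8*((-6 + f) + f) = 8*(-6 + 2*f) = -48 + 16*f)
(Q(-7) + 280)**2 = ((-48 + 16*(-7)) + 280)**2 = ((-48 - 112) + 280)**2 = (-160 + 280)**2 = 120**2 = 14400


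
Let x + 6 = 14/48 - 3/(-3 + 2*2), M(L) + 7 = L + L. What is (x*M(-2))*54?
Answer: 20691/4 ≈ 5172.8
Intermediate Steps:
M(L) = -7 + 2*L (M(L) = -7 + (L + L) = -7 + 2*L)
x = -209/24 (x = -6 + (14/48 - 3/(-3 + 2*2)) = -6 + (14*(1/48) - 3/(-3 + 4)) = -6 + (7/24 - 3/1) = -6 + (7/24 - 3*1) = -6 + (7/24 - 3) = -6 - 65/24 = -209/24 ≈ -8.7083)
(x*M(-2))*54 = -209*(-7 + 2*(-2))/24*54 = -209*(-7 - 4)/24*54 = -209/24*(-11)*54 = (2299/24)*54 = 20691/4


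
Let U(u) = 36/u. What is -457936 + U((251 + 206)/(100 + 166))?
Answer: -209267176/457 ≈ -4.5792e+5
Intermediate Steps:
-457936 + U((251 + 206)/(100 + 166)) = -457936 + 36/(((251 + 206)/(100 + 166))) = -457936 + 36/((457/266)) = -457936 + 36/((457*(1/266))) = -457936 + 36/(457/266) = -457936 + 36*(266/457) = -457936 + 9576/457 = -209267176/457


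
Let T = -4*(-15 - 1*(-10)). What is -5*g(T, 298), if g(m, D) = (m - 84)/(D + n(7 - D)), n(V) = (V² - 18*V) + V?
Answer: 160/44963 ≈ 0.0035585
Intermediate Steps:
T = 20 (T = -4*(-15 + 10) = -4*(-5) = 20)
n(V) = V² - 17*V
g(m, D) = (-84 + m)/(D + (-10 - D)*(7 - D)) (g(m, D) = (m - 84)/(D + (7 - D)*(-17 + (7 - D))) = (-84 + m)/(D + (7 - D)*(-10 - D)) = (-84 + m)/(D + (-10 - D)*(7 - D)))
-5*g(T, 298) = -5*(-84 + 20)/(298 + (-7 + 298)*(10 + 298)) = -5*(-64)/(298 + 291*308) = -5*(-64)/(298 + 89628) = -5*(-64)/89926 = -5*(-32/44963) = 160/44963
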